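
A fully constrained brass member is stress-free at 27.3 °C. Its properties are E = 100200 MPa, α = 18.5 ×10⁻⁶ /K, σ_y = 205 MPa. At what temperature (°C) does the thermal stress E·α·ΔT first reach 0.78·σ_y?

E = 100200 MPa = 100.2 GPa.
E·α·ΔT = 159.9 MPa ⇒ ΔT = 159.9 / (100.2×10³ × 18.5×10⁻⁶) = 86.26 K.
T = 27.3 + 86.26 = 113.6 °C.

114 °C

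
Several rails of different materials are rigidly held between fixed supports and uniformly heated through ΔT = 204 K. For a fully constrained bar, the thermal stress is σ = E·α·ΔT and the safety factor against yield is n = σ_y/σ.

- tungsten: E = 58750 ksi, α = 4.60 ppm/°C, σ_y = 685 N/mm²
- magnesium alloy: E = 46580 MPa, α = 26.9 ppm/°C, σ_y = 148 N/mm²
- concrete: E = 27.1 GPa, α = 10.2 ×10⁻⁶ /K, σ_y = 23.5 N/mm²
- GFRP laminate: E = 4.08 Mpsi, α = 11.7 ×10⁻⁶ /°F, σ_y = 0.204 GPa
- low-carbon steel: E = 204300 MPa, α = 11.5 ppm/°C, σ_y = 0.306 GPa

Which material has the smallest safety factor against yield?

Converting E to GPa, α to ×10⁻⁶/K, σ_y to MPa, then σ and n for each:
  tungsten: E = 405.1, α = 4.60, σ_y = 685.0 → σ = 380 MPa, n = 1.80
  magnesium alloy: E = 46.58, α = 26.9, σ_y = 148.0 → σ = 256 MPa, n = 0.579
  concrete: E = 27.10, α = 10.2, σ_y = 23.50 → σ = 56.4 MPa, n = 0.417
  GFRP laminate: E = 28.13, α = 21.1, σ_y = 204.0 → σ = 121 MPa, n = 1.69
  low-carbon steel: E = 204.3, α = 11.5, σ_y = 306.0 → σ = 479 MPa, n = 0.638
The minimum is concrete at n = 0.417.

concrete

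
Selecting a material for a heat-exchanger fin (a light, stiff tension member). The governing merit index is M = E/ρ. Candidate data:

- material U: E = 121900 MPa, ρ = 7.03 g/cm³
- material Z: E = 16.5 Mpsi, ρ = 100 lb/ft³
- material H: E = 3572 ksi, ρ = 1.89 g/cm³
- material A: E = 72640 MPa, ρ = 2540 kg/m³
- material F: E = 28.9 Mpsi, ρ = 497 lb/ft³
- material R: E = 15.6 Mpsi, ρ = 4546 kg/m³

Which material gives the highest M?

Convert each candidate to consistent units, then evaluate M:
  material U: E = 121.9 GPa, ρ = 7030 kg/m³
  material Z: E = 113.8 GPa, ρ = 1602 kg/m³
  material H: E = 24.63 GPa, ρ = 1890 kg/m³
  material A: E = 72.64 GPa, ρ = 2540 kg/m³
  material F: E = 199.3 GPa, ρ = 7961 kg/m³
  material R: E = 107.6 GPa, ρ = 4546 kg/m³
  material Z: M = 71.0 MN·m/kg
  material A: M = 28.6 MN·m/kg
  material F: M = 25.0 MN·m/kg
  material R: M = 23.7 MN·m/kg
  material U: M = 17.3 MN·m/kg
  material H: M = 13.0 MN·m/kg
Material Z ranks first.

material Z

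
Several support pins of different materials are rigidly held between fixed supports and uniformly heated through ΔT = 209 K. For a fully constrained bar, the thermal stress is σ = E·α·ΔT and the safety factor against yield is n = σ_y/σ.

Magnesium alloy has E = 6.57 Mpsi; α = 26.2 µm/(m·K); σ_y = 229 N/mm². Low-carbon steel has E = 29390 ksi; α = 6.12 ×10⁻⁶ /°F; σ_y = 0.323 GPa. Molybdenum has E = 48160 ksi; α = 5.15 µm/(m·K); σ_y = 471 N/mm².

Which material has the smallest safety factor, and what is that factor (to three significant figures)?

Converting E to GPa, α to ×10⁻⁶/K, σ_y to MPa, then σ and n for each:
  magnesium alloy: E = 45.30, α = 26.2, σ_y = 229.0 → σ = 248 MPa, n = 0.923
  low-carbon steel: E = 202.6, α = 11.0, σ_y = 323.0 → σ = 467 MPa, n = 0.692
  molybdenum: E = 332.1, α = 5.15, σ_y = 471.0 → σ = 357 MPa, n = 1.32
Smallest n: low-carbon steel with n = 0.692.

low-carbon steel, n = 0.692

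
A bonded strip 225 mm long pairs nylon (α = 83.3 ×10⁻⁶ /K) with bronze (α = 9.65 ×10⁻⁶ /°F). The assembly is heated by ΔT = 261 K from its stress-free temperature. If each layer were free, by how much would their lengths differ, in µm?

bronze: α = 9.65×10⁻⁶/°F × 9/5 = 17.4×10⁻⁶/K.
Δα = |83.3 − 17.4|×10⁻⁶/K = 65.9×10⁻⁶/K.
ΔL_mismatch = Δα·L·ΔT = 65.9×10⁻⁶ × 225.0 mm × 261.0 K = 3870 µm.

3870 µm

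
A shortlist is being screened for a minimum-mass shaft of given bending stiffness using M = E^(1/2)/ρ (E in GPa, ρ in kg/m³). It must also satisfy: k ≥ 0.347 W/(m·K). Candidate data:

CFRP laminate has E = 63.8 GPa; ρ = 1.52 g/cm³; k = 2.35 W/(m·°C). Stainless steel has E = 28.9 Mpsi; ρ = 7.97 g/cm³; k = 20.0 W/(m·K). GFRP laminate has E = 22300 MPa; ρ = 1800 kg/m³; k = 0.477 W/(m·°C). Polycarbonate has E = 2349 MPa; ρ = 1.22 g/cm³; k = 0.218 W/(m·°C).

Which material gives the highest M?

Screen on constraints: k ≥ 0.347 W/(m·K). Survivors: CFRP laminate, stainless steel, GFRP laminate.
Normalizing units and computing the index:
  CFRP laminate: E = 63.80 GPa, ρ = 1520 kg/m³
  stainless steel: E = 199.3 GPa, ρ = 7970 kg/m³
  GFRP laminate: E = 22.30 GPa, ρ = 1800 kg/m³
  CFRP laminate: M = 5.25×10⁻³
  GFRP laminate: M = 2.62×10⁻³
  stainless steel: M = 1.77×10⁻³
CFRP laminate ranks first.

CFRP laminate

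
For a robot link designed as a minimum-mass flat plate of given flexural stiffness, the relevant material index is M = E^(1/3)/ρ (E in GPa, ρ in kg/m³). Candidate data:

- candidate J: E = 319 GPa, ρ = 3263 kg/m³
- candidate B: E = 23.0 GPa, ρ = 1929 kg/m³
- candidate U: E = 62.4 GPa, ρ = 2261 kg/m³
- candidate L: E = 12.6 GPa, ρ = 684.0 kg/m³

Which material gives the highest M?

Computing M directly (units already consistent):
  candidate L: M = 3.40×10⁻³
  candidate J: M = 2.09×10⁻³
  candidate U: M = 1.75×10⁻³
  candidate B: M = 1.47×10⁻³
Candidate L has the largest M.

candidate L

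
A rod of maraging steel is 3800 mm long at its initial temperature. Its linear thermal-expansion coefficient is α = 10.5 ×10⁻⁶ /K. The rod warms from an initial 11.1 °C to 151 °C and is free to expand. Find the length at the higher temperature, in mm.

ΔT = 151 − 11.1 = 139.9 K.
ΔL = α·L₀·ΔT = 10.5×10⁻⁶ × 3800 mm × 139.9 K = 5.58 mm.
L = L₀ + ΔL = 3800 + 5.58 = 3805.6 mm.

3805.6 mm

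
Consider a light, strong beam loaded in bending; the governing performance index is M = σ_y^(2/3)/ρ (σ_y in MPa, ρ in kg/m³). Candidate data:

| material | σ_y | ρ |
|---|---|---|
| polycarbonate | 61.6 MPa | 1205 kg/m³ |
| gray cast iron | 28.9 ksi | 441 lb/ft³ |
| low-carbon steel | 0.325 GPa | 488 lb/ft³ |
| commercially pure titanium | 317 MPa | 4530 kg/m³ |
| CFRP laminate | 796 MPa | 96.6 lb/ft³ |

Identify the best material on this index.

Convert each candidate to consistent units, then evaluate M:
  polycarbonate: σ_y = 61.60 MPa, ρ = 1205 kg/m³
  gray cast iron: σ_y = 199.3 MPa, ρ = 7064 kg/m³
  low-carbon steel: σ_y = 325.0 MPa, ρ = 7817 kg/m³
  commercially pure titanium: σ_y = 317.0 MPa, ρ = 4530 kg/m³
  CFRP laminate: σ_y = 796.0 MPa, ρ = 1547 kg/m³
  CFRP laminate: M = 55.5×10⁻³
  polycarbonate: M = 12.9×10⁻³
  commercially pure titanium: M = 10.3×10⁻³
  low-carbon steel: M = 6.05×10⁻³
  gray cast iron: M = 4.83×10⁻³
CFRP laminate has the largest M.

CFRP laminate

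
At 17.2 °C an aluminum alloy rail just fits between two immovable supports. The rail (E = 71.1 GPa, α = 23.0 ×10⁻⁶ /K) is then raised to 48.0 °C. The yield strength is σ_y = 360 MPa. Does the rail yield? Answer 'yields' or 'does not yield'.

ΔT = 30.80 K. Constrained thermal stress σ = E·α·ΔT = 71.10×10³ MPa × 23.0×10⁻⁶ × 30.80 = 50.4 MPa (compressive).
Compare to σ_y = 360 MPa: σ < σ_y, so it does not yield.

does not yield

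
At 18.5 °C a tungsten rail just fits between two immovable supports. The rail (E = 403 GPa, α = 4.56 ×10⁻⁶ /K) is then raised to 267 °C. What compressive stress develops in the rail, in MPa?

457 MPa

ΔT = 248.5 K. Constrained thermal stress σ = E·α·ΔT = 403.0×10³ MPa × 4.56×10⁻⁶ × 248.5 = 457 MPa (compressive).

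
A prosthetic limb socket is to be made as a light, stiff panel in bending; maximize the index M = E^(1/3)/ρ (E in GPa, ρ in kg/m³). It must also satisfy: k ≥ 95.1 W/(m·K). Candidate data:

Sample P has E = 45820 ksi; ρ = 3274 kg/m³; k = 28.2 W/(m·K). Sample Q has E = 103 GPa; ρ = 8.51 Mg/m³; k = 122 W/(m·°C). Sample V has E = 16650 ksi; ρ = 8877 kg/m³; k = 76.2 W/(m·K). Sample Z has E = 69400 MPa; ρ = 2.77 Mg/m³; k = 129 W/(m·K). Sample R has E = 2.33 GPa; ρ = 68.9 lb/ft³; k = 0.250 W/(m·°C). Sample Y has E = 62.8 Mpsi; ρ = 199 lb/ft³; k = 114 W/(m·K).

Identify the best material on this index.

sample Y

Screen on constraints: k ≥ 95.1 W/(m·K). Survivors: sample Q, sample Z, sample Y.
In SI units:
  sample Q: E = 103.0 GPa, ρ = 8510 kg/m³
  sample Z: E = 69.40 GPa, ρ = 2770 kg/m³
  sample Y: E = 433.0 GPa, ρ = 3188 kg/m³
  sample Y: M = 2.37×10⁻³
  sample Z: M = 1.48×10⁻³
  sample Q: M = 0.551×10⁻³
The maximum is for sample Y.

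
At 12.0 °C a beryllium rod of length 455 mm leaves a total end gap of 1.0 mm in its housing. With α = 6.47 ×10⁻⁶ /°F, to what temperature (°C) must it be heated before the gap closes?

α = 6.47×10⁻⁶/°F × 9/5 = 11.6×10⁻⁶/K.
α·L₀·ΔT = 1.0 mm ⇒ ΔT = 1.0 / (11.6×10⁻⁶ × 455.0) = 188.7 K.
T = 12.0 + 188.7 = 200.7 °C.

201 °C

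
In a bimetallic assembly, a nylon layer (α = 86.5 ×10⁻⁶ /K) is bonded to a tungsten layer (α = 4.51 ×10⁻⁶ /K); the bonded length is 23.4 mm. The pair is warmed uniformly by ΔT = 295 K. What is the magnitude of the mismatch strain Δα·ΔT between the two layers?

0.0242

Δα = |86.5 − 4.51|×10⁻⁶/K = 82.0×10⁻⁶/K.
Mismatch strain = Δα·ΔT = 82.0×10⁻⁶ × 295.0 = 0.0242.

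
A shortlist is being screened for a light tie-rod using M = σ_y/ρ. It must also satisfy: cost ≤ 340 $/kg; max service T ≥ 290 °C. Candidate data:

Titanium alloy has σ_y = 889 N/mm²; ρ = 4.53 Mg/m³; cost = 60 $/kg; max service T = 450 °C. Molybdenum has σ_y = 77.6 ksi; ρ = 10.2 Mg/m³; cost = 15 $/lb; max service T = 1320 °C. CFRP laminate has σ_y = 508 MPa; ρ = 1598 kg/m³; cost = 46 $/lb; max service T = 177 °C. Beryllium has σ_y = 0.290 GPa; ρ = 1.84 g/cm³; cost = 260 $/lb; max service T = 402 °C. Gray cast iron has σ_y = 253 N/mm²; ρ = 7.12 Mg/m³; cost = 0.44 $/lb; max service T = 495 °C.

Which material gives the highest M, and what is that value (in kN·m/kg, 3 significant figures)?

titanium alloy, M = 196 kN·m/kg

Screen on constraints: cost ≤ 340 $/kg; max service T ≥ 290 °C. Survivors: titanium alloy, molybdenum, gray cast iron.
Convert each candidate to consistent units, then evaluate M:
  titanium alloy: σ_y = 889.0 MPa, ρ = 4530 kg/m³
  molybdenum: σ_y = 535.0 MPa, ρ = 10200 kg/m³
  gray cast iron: σ_y = 253.0 MPa, ρ = 7120 kg/m³
  titanium alloy: M = 196 kN·m/kg
  molybdenum: M = 52.5 kN·m/kg
  gray cast iron: M = 35.5 kN·m/kg
Highest index: titanium alloy.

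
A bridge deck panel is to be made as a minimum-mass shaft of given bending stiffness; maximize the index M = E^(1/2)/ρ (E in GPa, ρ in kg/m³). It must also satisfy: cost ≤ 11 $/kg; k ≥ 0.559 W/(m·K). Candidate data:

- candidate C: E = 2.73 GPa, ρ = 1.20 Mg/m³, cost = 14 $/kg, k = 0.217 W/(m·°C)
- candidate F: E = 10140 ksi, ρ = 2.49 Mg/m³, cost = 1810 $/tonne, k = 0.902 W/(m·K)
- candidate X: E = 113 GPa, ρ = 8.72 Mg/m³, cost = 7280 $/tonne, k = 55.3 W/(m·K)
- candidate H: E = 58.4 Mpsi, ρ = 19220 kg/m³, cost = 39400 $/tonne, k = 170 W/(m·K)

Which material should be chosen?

candidate F

Screen on constraints: cost ≤ 11 $/kg; k ≥ 0.559 W/(m·K). Survivors: candidate F, candidate X.
Normalizing units and computing the index:
  candidate F: E = 69.91 GPa, ρ = 2490 kg/m³
  candidate X: E = 113.0 GPa, ρ = 8720 kg/m³
  candidate F: M = 3.36×10⁻³
  candidate X: M = 1.22×10⁻³
Highest index: candidate F.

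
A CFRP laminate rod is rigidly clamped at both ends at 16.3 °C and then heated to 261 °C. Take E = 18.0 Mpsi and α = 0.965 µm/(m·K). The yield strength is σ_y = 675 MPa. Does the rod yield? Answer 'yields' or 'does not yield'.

E = 18.0 Mpsi = 124.1 GPa.
ΔT = 244.7 K. Constrained thermal stress σ = E·α·ΔT = 124.1×10³ MPa × 0.965×10⁻⁶ × 244.7 = 29.3 MPa (compressive).
Compare to σ_y = 675 MPa: σ < σ_y, so it does not yield.

does not yield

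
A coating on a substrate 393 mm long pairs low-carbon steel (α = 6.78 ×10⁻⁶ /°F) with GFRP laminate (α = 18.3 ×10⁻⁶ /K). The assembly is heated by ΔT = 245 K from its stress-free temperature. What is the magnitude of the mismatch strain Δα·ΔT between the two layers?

1.49×10⁻³

low-carbon steel: α = 6.78×10⁻⁶/°F × 9/5 = 12.2×10⁻⁶/K.
Δα = |12.2 − 18.3|×10⁻⁶/K = 6.10×10⁻⁶/K.
Mismatch strain = Δα·ΔT = 6.10×10⁻⁶ × 245.0 = 1.49×10⁻³.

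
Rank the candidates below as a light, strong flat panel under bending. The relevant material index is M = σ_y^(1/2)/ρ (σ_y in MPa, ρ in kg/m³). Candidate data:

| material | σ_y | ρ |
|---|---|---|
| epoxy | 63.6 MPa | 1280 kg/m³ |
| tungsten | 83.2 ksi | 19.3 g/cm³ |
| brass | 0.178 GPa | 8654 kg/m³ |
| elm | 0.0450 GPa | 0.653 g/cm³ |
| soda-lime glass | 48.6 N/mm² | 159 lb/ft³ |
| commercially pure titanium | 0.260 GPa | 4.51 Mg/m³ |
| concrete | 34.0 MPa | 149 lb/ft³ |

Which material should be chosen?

Putting every candidate on a common basis:
  epoxy: σ_y = 63.60 MPa, ρ = 1280 kg/m³
  tungsten: σ_y = 573.6 MPa, ρ = 19300 kg/m³
  brass: σ_y = 178.0 MPa, ρ = 8654 kg/m³
  elm: σ_y = 45.00 MPa, ρ = 653.0 kg/m³
  soda-lime glass: σ_y = 48.60 MPa, ρ = 2547 kg/m³
  commercially pure titanium: σ_y = 260.0 MPa, ρ = 4510 kg/m³
  concrete: σ_y = 34.00 MPa, ρ = 2387 kg/m³
  elm: M = 10.3×10⁻³
  epoxy: M = 6.23×10⁻³
  commercially pure titanium: M = 3.58×10⁻³
  soda-lime glass: M = 2.74×10⁻³
  concrete: M = 2.44×10⁻³
  brass: M = 1.54×10⁻³
  tungsten: M = 1.24×10⁻³
Highest index: elm.

elm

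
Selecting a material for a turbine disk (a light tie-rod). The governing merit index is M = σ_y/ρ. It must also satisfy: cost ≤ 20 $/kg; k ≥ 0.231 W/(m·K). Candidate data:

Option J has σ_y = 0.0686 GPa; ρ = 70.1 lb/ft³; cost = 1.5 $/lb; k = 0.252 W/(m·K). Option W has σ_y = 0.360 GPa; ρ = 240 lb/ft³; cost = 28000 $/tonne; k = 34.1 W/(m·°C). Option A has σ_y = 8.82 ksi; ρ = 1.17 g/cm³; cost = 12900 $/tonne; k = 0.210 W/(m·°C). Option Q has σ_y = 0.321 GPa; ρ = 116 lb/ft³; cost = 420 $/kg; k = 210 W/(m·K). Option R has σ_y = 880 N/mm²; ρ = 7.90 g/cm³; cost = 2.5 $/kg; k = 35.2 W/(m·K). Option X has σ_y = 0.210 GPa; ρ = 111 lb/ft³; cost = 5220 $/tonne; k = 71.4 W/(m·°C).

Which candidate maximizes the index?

Screen on constraints: cost ≤ 20 $/kg; k ≥ 0.231 W/(m·K). Survivors: option J, option R, option X.
Convert each candidate to consistent units, then evaluate M:
  option J: σ_y = 68.60 MPa, ρ = 1123 kg/m³
  option R: σ_y = 880.0 MPa, ρ = 7900 kg/m³
  option X: σ_y = 210.0 MPa, ρ = 1778 kg/m³
  option X: M = 118 kN·m/kg
  option R: M = 111 kN·m/kg
  option J: M = 61.1 kN·m/kg
The maximum is for option X.

option X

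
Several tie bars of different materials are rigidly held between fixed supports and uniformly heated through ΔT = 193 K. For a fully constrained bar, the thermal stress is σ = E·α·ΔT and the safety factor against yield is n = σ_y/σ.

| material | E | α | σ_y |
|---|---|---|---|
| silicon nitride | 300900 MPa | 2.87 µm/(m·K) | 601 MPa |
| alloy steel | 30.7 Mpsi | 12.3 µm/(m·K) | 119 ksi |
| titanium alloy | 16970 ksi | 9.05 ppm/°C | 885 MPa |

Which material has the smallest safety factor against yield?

alloy steel

Per material, after unit conversion:
  silicon nitride: E = 300.9, α = 2.87, σ_y = 601.0 → σ = 167 MPa, n = 3.61
  alloy steel: E = 211.7, α = 12.3, σ_y = 820.5 → σ = 502 MPa, n = 1.63
  titanium alloy: E = 117.0, α = 9.05, σ_y = 885.0 → σ = 204 MPa, n = 4.33
Smallest n: alloy steel with n = 1.63.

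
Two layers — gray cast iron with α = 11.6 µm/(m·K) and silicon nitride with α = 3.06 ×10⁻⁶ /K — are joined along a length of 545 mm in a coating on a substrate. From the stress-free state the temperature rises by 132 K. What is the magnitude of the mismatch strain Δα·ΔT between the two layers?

Δα = |11.6 − 3.06|×10⁻⁶/K = 8.54×10⁻⁶/K.
Mismatch strain = Δα·ΔT = 8.54×10⁻⁶ × 132.0 = 1.13×10⁻³.

1.13×10⁻³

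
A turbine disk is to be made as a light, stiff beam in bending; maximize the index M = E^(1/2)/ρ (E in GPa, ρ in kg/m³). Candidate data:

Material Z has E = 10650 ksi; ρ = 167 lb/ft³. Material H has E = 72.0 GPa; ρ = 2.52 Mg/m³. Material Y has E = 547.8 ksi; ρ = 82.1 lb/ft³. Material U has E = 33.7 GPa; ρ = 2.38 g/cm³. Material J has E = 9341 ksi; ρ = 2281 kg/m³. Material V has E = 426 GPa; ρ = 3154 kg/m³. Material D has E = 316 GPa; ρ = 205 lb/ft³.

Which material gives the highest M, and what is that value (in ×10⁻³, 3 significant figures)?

material V, M = 6.54×10⁻³

Putting every candidate on a common basis:
  material Z: E = 73.43 GPa, ρ = 2675 kg/m³
  material H: E = 72.00 GPa, ρ = 2520 kg/m³
  material Y: E = 3.777 GPa, ρ = 1315 kg/m³
  material U: E = 33.70 GPa, ρ = 2380 kg/m³
  material J: E = 64.40 GPa, ρ = 2281 kg/m³
  material V: E = 426.0 GPa, ρ = 3154 kg/m³
  material D: E = 316.0 GPa, ρ = 3284 kg/m³
  material V: M = 6.54×10⁻³
  material D: M = 5.41×10⁻³
  material J: M = 3.52×10⁻³
  material H: M = 3.37×10⁻³
  material Z: M = 3.20×10⁻³
  material U: M = 2.44×10⁻³
  material Y: M = 1.48×10⁻³
Highest index: material V.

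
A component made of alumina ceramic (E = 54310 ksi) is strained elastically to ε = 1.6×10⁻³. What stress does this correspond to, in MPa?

599 MPa

E = 54310 ksi = 374.5 GPa.
σ = E·ε = 374500 MPa × 1.6×10⁻³ = 599 MPa.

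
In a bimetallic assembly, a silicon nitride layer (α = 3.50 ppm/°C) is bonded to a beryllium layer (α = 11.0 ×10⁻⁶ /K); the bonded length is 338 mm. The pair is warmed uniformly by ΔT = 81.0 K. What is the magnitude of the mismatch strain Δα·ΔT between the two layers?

6.07×10⁻⁴

Δα = |3.50 − 11.0|×10⁻⁶/K = 7.50×10⁻⁶/K.
Mismatch strain = Δα·ΔT = 7.50×10⁻⁶ × 81.0 = 6.07×10⁻⁴.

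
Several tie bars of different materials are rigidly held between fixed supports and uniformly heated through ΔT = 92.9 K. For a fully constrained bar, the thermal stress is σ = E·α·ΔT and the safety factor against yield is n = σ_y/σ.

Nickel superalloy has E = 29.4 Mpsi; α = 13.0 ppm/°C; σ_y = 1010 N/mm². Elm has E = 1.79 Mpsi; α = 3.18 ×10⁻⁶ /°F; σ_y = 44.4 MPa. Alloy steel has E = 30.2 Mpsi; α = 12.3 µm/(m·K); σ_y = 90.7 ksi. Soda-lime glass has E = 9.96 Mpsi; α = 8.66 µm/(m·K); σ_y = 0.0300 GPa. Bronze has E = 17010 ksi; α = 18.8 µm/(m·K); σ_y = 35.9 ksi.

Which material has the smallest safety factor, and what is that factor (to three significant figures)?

soda-lime glass, n = 0.543

Converting E to GPa, α to ×10⁻⁶/K, σ_y to MPa, then σ and n for each:
  nickel superalloy: E = 202.7, α = 13.0, σ_y = 1010 → σ = 245 MPa, n = 4.13
  elm: E = 12.34, α = 5.72, σ_y = 44.40 → σ = 6.56 MPa, n = 6.77
  alloy steel: E = 208.2, α = 12.3, σ_y = 625.4 → σ = 238 MPa, n = 2.63
  soda-lime glass: E = 68.67, α = 8.66, σ_y = 30.00 → σ = 55.2 MPa, n = 0.543
  bronze: E = 117.3, α = 18.8, σ_y = 247.5 → σ = 205 MPa, n = 1.21
The minimum is soda-lime glass at n = 0.543.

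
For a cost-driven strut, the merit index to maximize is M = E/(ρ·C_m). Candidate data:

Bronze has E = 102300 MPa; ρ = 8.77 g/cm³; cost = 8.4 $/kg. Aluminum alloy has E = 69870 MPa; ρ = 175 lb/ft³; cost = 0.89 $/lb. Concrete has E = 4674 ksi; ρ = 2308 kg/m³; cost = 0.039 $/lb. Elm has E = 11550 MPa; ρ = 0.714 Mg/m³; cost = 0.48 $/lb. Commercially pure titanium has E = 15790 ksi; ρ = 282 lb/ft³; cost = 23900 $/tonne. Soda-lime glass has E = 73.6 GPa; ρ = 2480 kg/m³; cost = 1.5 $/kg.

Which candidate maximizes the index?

After converting to SI:
  bronze: E = 102.3 GPa, ρ = 8770 kg/m³, cost = 8.400 $/kg
  aluminum alloy: E = 69.87 GPa, ρ = 2803 kg/m³, cost = 1.962 $/kg
  concrete: E = 32.23 GPa, ρ = 2308 kg/m³, cost = 0.08598 $/kg
  elm: E = 11.55 GPa, ρ = 714.0 kg/m³, cost = 1.058 $/kg
  commercially pure titanium: E = 108.9 GPa, ρ = 4517 kg/m³, cost = 23.90 $/kg
  soda-lime glass: E = 73.60 GPa, ρ = 2480 kg/m³, cost = 1.500 $/kg
  concrete: M = 162 MN·m per $
  soda-lime glass: M = 19.8 MN·m per $
  elm: M = 15.3 MN·m per $
  aluminum alloy: M = 12.7 MN·m per $
  bronze: M = 1.39 MN·m per $
  commercially pure titanium: M = 1.01 MN·m per $
Concrete has the largest M.

concrete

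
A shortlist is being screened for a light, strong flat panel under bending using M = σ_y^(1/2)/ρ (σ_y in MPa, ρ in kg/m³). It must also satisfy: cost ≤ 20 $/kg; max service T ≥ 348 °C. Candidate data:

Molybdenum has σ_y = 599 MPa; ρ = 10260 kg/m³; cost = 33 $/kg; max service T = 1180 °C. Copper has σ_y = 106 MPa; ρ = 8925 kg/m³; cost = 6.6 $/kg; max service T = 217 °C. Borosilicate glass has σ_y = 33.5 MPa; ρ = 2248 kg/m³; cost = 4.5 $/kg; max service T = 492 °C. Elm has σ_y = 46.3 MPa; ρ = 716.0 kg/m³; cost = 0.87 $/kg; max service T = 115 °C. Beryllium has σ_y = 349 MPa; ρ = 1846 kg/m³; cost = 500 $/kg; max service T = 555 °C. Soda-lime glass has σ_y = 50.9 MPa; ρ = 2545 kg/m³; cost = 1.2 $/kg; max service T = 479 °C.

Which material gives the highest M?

soda-lime glass

Screen on constraints: cost ≤ 20 $/kg; max service T ≥ 348 °C. Survivors: borosilicate glass, soda-lime glass.
Per-candidate index values:
  soda-lime glass: M = 2.80×10⁻³
  borosilicate glass: M = 2.57×10⁻³
The maximum is for soda-lime glass.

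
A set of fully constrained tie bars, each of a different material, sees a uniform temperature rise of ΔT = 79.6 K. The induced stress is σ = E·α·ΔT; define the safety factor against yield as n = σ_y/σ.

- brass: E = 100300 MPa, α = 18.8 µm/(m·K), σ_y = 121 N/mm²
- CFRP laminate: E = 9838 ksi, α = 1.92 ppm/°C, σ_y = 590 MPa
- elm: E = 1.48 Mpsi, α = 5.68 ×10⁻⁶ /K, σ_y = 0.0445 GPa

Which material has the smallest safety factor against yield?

With everything in SI (GPa, ×10⁻⁶/K, MPa):
  brass: E = 100.3, α = 18.8, σ_y = 121.0 → σ = 150 MPa, n = 0.806
  CFRP laminate: E = 67.83, α = 1.92, σ_y = 590.0 → σ = 10.4 MPa, n = 56.9
  elm: E = 10.20, α = 5.68, σ_y = 44.50 → σ = 4.61 MPa, n = 9.65
The minimum is brass at n = 0.806.

brass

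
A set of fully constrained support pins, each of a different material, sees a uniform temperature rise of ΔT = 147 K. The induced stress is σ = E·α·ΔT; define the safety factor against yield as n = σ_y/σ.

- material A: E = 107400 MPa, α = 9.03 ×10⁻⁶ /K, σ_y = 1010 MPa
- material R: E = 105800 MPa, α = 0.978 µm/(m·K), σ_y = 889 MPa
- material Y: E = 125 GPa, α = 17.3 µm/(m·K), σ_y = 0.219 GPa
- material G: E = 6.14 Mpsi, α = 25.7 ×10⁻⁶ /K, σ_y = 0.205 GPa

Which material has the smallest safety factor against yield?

In consistent units (E in GPa, α in ×10⁻⁶/K, σ_y in MPa):
  material A: E = 107.4, α = 9.03, σ_y = 1010 → σ = 143 MPa, n = 7.08
  material R: E = 105.8, α = 0.978, σ_y = 889.0 → σ = 15.2 MPa, n = 58.4
  material Y: E = 125.0, α = 17.3, σ_y = 219.0 → σ = 318 MPa, n = 0.689
  material G: E = 42.33, α = 25.7, σ_y = 205.0 → σ = 160 MPa, n = 1.28
Smallest n: material Y with n = 0.689.

material Y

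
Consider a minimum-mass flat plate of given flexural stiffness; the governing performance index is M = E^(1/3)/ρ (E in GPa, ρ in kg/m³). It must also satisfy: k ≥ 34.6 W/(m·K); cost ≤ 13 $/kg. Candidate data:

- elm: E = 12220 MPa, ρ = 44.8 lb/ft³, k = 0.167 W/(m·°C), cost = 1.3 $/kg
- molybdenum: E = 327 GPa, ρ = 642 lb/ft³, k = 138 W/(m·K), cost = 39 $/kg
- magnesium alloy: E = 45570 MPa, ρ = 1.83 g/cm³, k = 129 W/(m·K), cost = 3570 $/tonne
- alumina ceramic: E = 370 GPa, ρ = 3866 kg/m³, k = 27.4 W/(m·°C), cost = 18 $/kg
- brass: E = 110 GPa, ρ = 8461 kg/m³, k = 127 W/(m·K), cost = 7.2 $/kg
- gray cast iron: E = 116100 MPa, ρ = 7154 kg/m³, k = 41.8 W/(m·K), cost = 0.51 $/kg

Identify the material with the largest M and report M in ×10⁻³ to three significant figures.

magnesium alloy, M = 1.95×10⁻³

Screen on constraints: k ≥ 34.6 W/(m·K); cost ≤ 13 $/kg. Survivors: magnesium alloy, brass, gray cast iron.
Convert each candidate to consistent units, then evaluate M:
  magnesium alloy: E = 45.57 GPa, ρ = 1830 kg/m³
  brass: E = 110.0 GPa, ρ = 8461 kg/m³
  gray cast iron: E = 116.1 GPa, ρ = 7154 kg/m³
  magnesium alloy: M = 1.95×10⁻³
  gray cast iron: M = 0.682×10⁻³
  brass: M = 0.566×10⁻³
Highest index: magnesium alloy.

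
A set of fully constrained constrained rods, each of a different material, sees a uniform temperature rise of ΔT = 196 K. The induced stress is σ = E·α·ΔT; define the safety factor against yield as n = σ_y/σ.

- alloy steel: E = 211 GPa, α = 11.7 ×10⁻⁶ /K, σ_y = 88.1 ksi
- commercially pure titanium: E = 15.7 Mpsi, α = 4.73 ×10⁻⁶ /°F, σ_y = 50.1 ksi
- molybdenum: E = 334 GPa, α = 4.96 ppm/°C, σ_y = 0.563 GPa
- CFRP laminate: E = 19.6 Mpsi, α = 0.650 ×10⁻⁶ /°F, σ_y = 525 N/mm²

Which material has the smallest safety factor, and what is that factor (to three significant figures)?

alloy steel, n = 1.26

Converting E to GPa, α to ×10⁻⁶/K, σ_y to MPa, then σ and n for each:
  alloy steel: E = 211.0, α = 11.7, σ_y = 607.4 → σ = 484 MPa, n = 1.26
  commercially pure titanium: E = 108.2, α = 8.51, σ_y = 345.4 → σ = 181 MPa, n = 1.91
  molybdenum: E = 334.0, α = 4.96, σ_y = 563.0 → σ = 325 MPa, n = 1.73
  CFRP laminate: E = 135.1, α = 1.17, σ_y = 525.0 → σ = 31.0 MPa, n = 16.9
Alloy steel has the lowest safety factor, n = 1.26.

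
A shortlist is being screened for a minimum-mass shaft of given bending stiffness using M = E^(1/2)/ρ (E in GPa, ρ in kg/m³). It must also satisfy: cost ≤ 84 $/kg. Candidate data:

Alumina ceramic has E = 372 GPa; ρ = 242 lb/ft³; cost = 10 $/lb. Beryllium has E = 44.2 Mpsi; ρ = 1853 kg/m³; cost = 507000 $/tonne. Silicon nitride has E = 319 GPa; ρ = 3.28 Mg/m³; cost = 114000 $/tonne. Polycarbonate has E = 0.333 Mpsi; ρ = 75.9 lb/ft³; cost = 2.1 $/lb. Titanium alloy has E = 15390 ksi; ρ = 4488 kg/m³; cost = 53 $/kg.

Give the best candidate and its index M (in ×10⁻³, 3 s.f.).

Screen on constraints: cost ≤ 84 $/kg. Survivors: alumina ceramic, polycarbonate, titanium alloy.
In SI units:
  alumina ceramic: E = 372.0 GPa, ρ = 3876 kg/m³
  polycarbonate: E = 2.296 GPa, ρ = 1216 kg/m³
  titanium alloy: E = 106.1 GPa, ρ = 4488 kg/m³
  alumina ceramic: M = 4.98×10⁻³
  titanium alloy: M = 2.30×10⁻³
  polycarbonate: M = 1.25×10⁻³
Alumina ceramic has the largest M.

alumina ceramic, M = 4.98×10⁻³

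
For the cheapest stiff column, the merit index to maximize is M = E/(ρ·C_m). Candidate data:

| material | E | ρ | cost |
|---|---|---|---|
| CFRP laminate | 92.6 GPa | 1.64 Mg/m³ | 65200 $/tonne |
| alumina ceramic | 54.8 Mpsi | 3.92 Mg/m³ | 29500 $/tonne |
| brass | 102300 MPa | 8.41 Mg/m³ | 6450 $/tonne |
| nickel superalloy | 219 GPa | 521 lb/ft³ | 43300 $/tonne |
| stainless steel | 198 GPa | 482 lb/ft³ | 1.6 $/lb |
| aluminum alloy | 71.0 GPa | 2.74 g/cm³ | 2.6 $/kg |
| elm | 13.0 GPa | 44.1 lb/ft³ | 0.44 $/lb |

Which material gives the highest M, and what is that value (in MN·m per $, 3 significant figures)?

Putting every candidate on a common basis:
  CFRP laminate: E = 92.60 GPa, ρ = 1640 kg/m³, cost = 65.20 $/kg
  alumina ceramic: E = 377.8 GPa, ρ = 3920 kg/m³, cost = 29.50 $/kg
  brass: E = 102.3 GPa, ρ = 8410 kg/m³, cost = 6.450 $/kg
  nickel superalloy: E = 219.0 GPa, ρ = 8346 kg/m³, cost = 43.30 $/kg
  stainless steel: E = 198.0 GPa, ρ = 7721 kg/m³, cost = 3.527 $/kg
  aluminum alloy: E = 71.00 GPa, ρ = 2740 kg/m³, cost = 2.600 $/kg
  elm: E = 13.00 GPa, ρ = 706.4 kg/m³, cost = 0.9700 $/kg
  elm: M = 19.0 MN·m per $
  aluminum alloy: M = 9.97 MN·m per $
  stainless steel: M = 7.27 MN·m per $
  alumina ceramic: M = 3.27 MN·m per $
  brass: M = 1.89 MN·m per $
  CFRP laminate: M = 0.866 MN·m per $
  nickel superalloy: M = 0.606 MN·m per $
Highest index: elm.

elm, M = 19.0 MN·m per $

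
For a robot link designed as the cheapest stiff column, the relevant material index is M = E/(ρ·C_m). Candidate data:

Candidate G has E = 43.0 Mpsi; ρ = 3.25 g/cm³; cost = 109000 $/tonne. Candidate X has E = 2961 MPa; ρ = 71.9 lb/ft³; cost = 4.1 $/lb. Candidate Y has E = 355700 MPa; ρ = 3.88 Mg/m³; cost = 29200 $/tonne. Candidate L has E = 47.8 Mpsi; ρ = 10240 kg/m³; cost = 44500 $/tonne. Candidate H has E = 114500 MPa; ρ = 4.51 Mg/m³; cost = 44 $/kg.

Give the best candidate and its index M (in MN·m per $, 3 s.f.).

candidate Y, M = 3.14 MN·m per $

In SI units:
  candidate G: E = 296.5 GPa, ρ = 3250 kg/m³, cost = 109.0 $/kg
  candidate X: E = 2.961 GPa, ρ = 1152 kg/m³, cost = 9.039 $/kg
  candidate Y: E = 355.7 GPa, ρ = 3880 kg/m³, cost = 29.20 $/kg
  candidate L: E = 329.6 GPa, ρ = 10240 kg/m³, cost = 44.50 $/kg
  candidate H: E = 114.5 GPa, ρ = 4510 kg/m³, cost = 44.00 $/kg
  candidate Y: M = 3.14 MN·m per $
  candidate G: M = 0.837 MN·m per $
  candidate L: M = 0.723 MN·m per $
  candidate H: M = 0.577 MN·m per $
  candidate X: M = 0.284 MN·m per $
The maximum is for candidate Y.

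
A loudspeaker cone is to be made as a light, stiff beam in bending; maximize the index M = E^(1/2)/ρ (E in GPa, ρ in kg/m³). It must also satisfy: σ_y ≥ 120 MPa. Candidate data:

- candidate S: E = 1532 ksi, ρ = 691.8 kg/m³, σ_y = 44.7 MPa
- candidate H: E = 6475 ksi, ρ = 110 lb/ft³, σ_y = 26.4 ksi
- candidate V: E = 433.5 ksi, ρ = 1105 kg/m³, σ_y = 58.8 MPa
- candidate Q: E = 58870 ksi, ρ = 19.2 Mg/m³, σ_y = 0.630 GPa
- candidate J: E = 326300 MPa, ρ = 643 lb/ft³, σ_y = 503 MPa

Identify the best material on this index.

candidate H

Screen on constraints: σ_y ≥ 120 MPa. Survivors: candidate H, candidate Q, candidate J.
Normalizing units and computing the index:
  candidate H: E = 44.64 GPa, ρ = 1762 kg/m³
  candidate Q: E = 405.9 GPa, ρ = 19200 kg/m³
  candidate J: E = 326.3 GPa, ρ = 10300 kg/m³
  candidate H: M = 3.79×10⁻³
  candidate J: M = 1.75×10⁻³
  candidate Q: M = 1.05×10⁻³
Highest index: candidate H.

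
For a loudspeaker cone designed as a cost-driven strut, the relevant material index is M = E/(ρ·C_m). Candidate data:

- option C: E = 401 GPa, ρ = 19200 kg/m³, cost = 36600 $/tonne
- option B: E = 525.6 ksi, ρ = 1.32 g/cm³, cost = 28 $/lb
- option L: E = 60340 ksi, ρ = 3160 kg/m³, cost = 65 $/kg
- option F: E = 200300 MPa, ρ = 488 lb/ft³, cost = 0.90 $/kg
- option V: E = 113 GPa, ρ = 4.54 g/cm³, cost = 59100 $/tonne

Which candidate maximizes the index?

In SI units:
  option C: E = 401.0 GPa, ρ = 19200 kg/m³, cost = 36.60 $/kg
  option B: E = 3.624 GPa, ρ = 1320 kg/m³, cost = 61.73 $/kg
  option L: E = 416.0 GPa, ρ = 3160 kg/m³, cost = 65.00 $/kg
  option F: E = 200.3 GPa, ρ = 7817 kg/m³, cost = 0.9000 $/kg
  option V: E = 113.0 GPa, ρ = 4540 kg/m³, cost = 59.10 $/kg
  option F: M = 28.5 MN·m per $
  option L: M = 2.03 MN·m per $
  option C: M = 0.571 MN·m per $
  option V: M = 0.421 MN·m per $
  option B: M = 0.0445 MN·m per $
Option F ranks first.

option F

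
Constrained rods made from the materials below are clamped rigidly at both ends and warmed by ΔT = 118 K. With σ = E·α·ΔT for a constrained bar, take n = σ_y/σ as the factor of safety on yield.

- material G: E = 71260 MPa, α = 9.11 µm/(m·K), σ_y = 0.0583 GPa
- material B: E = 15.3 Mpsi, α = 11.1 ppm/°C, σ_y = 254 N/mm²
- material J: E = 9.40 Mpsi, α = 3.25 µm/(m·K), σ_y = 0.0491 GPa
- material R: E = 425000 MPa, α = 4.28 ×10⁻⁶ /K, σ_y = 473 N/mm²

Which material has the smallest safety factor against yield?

With everything in SI (GPa, ×10⁻⁶/K, MPa):
  material G: E = 71.26, α = 9.11, σ_y = 58.30 → σ = 76.6 MPa, n = 0.761
  material B: E = 105.5, α = 11.1, σ_y = 254.0 → σ = 138 MPa, n = 1.84
  material J: E = 64.81, α = 3.25, σ_y = 49.10 → σ = 24.9 MPa, n = 1.98
  material R: E = 425.0, α = 4.28, σ_y = 473.0 → σ = 215 MPa, n = 2.20
Smallest n: material G with n = 0.761.

material G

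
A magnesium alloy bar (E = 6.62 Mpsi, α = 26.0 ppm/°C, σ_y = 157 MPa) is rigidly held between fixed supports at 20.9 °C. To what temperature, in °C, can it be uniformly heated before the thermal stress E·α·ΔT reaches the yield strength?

153 °C

E = 6.62 Mpsi = 45.64 GPa.
E·α·ΔT = 157.0 MPa ⇒ ΔT = 157.0 / (45.64×10³ × 26.0×10⁻⁶) = 132.3 K.
T = 20.9 + 132.3 = 153.2 °C.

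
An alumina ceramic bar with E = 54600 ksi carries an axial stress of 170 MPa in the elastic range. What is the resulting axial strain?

E = 54600 ksi = 376.5 GPa = 376500 MPa.
ε = σ/E = 170 / 376500 = 4.52×10⁻⁴.

4.52×10⁻⁴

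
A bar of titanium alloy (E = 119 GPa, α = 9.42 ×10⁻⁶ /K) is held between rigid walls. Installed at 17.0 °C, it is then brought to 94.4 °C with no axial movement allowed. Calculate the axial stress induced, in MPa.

ΔT = 77.40 K. Constrained thermal stress σ = E·α·ΔT = 119.0×10³ MPa × 9.42×10⁻⁶ × 77.40 = 86.8 MPa (compressive).

86.8 MPa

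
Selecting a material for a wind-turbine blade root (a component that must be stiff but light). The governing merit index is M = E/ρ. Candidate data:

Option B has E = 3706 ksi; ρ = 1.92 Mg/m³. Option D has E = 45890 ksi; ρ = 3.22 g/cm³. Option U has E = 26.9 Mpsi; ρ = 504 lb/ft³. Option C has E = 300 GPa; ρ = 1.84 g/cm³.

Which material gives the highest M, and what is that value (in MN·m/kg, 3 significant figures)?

option C, M = 163 MN·m/kg

Putting every candidate on a common basis:
  option B: E = 25.55 GPa, ρ = 1920 kg/m³
  option D: E = 316.4 GPa, ρ = 3220 kg/m³
  option U: E = 185.5 GPa, ρ = 8073 kg/m³
  option C: E = 300.0 GPa, ρ = 1840 kg/m³
  option C: M = 163 MN·m/kg
  option D: M = 98.3 MN·m/kg
  option U: M = 23.0 MN·m/kg
  option B: M = 13.3 MN·m/kg
Option C has the largest M.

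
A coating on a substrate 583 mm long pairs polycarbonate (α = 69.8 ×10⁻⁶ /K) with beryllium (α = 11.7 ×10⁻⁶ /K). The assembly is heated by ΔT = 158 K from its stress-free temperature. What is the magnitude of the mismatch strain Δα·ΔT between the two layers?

9.18×10⁻³

Δα = |69.8 − 11.7|×10⁻⁶/K = 58.1×10⁻⁶/K.
Mismatch strain = Δα·ΔT = 58.1×10⁻⁶ × 158.0 = 9.18×10⁻³.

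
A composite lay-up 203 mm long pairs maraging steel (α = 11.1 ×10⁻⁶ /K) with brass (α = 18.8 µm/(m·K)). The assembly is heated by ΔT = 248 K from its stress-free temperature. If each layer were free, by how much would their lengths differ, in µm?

Δα = |11.1 − 18.8|×10⁻⁶/K = 7.70×10⁻⁶/K.
ΔL_mismatch = Δα·L·ΔT = 7.70×10⁻⁶ × 203.0 mm × 248.0 K = 388 µm.

388 µm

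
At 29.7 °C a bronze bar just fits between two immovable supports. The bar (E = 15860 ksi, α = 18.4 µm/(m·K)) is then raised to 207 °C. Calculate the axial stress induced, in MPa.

E = 15860 ksi = 109.4 GPa.
ΔT = 177.3 K. Constrained thermal stress σ = E·α·ΔT = 109.4×10³ MPa × 18.4×10⁻⁶ × 177.3 = 357 MPa (compressive).

357 MPa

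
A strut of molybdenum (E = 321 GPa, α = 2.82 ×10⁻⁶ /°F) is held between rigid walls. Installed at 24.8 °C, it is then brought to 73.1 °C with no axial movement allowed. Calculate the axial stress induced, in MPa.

α = 2.82×10⁻⁶/°F × 9/5 = 5.08×10⁻⁶/K.
ΔT = 48.30 K. Constrained thermal stress σ = E·α·ΔT = 321.0×10³ MPa × 5.08×10⁻⁶ × 48.30 = 78.7 MPa (compressive).

78.7 MPa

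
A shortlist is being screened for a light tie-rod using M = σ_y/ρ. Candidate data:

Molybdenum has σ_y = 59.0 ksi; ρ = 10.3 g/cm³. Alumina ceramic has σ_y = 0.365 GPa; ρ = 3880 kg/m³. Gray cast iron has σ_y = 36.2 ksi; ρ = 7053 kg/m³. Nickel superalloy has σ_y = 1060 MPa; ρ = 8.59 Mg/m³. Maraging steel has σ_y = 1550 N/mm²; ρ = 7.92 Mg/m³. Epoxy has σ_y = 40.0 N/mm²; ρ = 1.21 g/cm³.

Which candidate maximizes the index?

maraging steel

Putting every candidate on a common basis:
  molybdenum: σ_y = 406.8 MPa, ρ = 10300 kg/m³
  alumina ceramic: σ_y = 365.0 MPa, ρ = 3880 kg/m³
  gray cast iron: σ_y = 249.6 MPa, ρ = 7053 kg/m³
  nickel superalloy: σ_y = 1060 MPa, ρ = 8590 kg/m³
  maraging steel: σ_y = 1550 MPa, ρ = 7920 kg/m³
  epoxy: σ_y = 40.00 MPa, ρ = 1210 kg/m³
  maraging steel: M = 196 kN·m/kg
  nickel superalloy: M = 123 kN·m/kg
  alumina ceramic: M = 94.1 kN·m/kg
  molybdenum: M = 39.5 kN·m/kg
  gray cast iron: M = 35.4 kN·m/kg
  epoxy: M = 33.1 kN·m/kg
Maraging steel has the largest M.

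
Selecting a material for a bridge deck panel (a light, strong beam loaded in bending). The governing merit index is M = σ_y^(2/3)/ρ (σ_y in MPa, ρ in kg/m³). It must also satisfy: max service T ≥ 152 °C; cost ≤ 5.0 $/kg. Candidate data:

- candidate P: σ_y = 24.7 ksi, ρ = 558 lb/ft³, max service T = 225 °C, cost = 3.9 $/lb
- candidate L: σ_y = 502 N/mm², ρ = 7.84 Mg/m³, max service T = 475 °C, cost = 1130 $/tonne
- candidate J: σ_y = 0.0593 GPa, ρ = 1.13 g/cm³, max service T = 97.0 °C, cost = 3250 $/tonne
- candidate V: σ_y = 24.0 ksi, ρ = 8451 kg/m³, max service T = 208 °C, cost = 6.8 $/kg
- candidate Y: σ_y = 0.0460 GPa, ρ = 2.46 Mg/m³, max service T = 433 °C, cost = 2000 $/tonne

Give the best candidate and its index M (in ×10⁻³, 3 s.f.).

Screen on constraints: max service T ≥ 152 °C; cost ≤ 5.0 $/kg. Survivors: candidate L, candidate Y.
Putting every candidate on a common basis:
  candidate L: σ_y = 502.0 MPa, ρ = 7840 kg/m³
  candidate Y: σ_y = 46.00 MPa, ρ = 2460 kg/m³
  candidate L: M = 8.06×10⁻³
  candidate Y: M = 5.22×10⁻³
Candidate L has the largest M.

candidate L, M = 8.06×10⁻³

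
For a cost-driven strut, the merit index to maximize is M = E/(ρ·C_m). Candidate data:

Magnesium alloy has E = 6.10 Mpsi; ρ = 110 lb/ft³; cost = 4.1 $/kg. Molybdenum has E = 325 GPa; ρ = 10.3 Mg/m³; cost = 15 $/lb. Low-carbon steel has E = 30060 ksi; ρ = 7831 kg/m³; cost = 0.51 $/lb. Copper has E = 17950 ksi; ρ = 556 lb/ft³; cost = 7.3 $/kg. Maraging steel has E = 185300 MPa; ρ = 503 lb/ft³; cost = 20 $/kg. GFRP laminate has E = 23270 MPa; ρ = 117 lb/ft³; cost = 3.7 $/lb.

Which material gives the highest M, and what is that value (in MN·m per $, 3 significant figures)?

Convert each candidate to consistent units, then evaluate M:
  magnesium alloy: E = 42.06 GPa, ρ = 1762 kg/m³, cost = 4.100 $/kg
  molybdenum: E = 325.0 GPa, ρ = 10300 kg/m³, cost = 33.07 $/kg
  low-carbon steel: E = 207.3 GPa, ρ = 7831 kg/m³, cost = 1.124 $/kg
  copper: E = 123.8 GPa, ρ = 8906 kg/m³, cost = 7.300 $/kg
  maraging steel: E = 185.3 GPa, ρ = 8057 kg/m³, cost = 20.00 $/kg
  GFRP laminate: E = 23.27 GPa, ρ = 1874 kg/m³, cost = 8.157 $/kg
  low-carbon steel: M = 23.5 MN·m per $
  magnesium alloy: M = 5.82 MN·m per $
  copper: M = 1.90 MN·m per $
  GFRP laminate: M = 1.52 MN·m per $
  maraging steel: M = 1.15 MN·m per $
  molybdenum: M = 0.954 MN·m per $
Low-carbon steel has the largest M.

low-carbon steel, M = 23.5 MN·m per $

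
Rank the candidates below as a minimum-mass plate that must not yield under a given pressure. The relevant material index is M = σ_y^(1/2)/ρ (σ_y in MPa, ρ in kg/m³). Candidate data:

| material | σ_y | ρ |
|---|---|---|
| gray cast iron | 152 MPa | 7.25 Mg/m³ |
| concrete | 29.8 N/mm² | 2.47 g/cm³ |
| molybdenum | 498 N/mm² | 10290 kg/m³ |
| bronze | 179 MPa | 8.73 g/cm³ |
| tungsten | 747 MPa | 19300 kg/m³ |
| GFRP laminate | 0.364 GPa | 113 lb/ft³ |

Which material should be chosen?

Normalizing units and computing the index:
  gray cast iron: σ_y = 152.0 MPa, ρ = 7250 kg/m³
  concrete: σ_y = 29.80 MPa, ρ = 2470 kg/m³
  molybdenum: σ_y = 498.0 MPa, ρ = 10290 kg/m³
  bronze: σ_y = 179.0 MPa, ρ = 8730 kg/m³
  tungsten: σ_y = 747.0 MPa, ρ = 19300 kg/m³
  GFRP laminate: σ_y = 364.0 MPa, ρ = 1810 kg/m³
  GFRP laminate: M = 10.5×10⁻³
  concrete: M = 2.21×10⁻³
  molybdenum: M = 2.17×10⁻³
  gray cast iron: M = 1.70×10⁻³
  bronze: M = 1.53×10⁻³
  tungsten: M = 1.42×10⁻³
GFRP laminate ranks first.

GFRP laminate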